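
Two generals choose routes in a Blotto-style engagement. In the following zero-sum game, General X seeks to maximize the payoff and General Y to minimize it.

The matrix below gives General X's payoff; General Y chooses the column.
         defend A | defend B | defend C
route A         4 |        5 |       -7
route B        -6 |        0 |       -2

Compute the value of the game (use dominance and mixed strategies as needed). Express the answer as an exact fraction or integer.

Column defend B is strictly dominated by defend A for General Y (it gives General X more in every row).
The remaining 2×2 game on (route A, route B) × (defend A, defend C) has no saddle point. Let General X play route A with probability p; indifference gives 4p − 6(1−p) = −7p − 2(1−p), so p = 4/15.
Similarly General Y's optimal q on defend A is 1/3, and the value is 4·(1/3) + (-7)·(2/3) = -10/3.

-10/3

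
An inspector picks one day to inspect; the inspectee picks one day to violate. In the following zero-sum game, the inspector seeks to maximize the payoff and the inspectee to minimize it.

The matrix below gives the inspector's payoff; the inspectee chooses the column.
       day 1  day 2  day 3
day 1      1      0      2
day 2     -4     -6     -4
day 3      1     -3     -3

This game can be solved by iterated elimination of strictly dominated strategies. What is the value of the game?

Column day 1 is strictly dominated by day 2 for the inspectee (0<1, -6<-4, -3<1); eliminate day 1.
Row day 3 is strictly dominated by row day 1 (0>-3, 2>-3); eliminate day 3.
Column day 3 is strictly dominated by day 2 for the inspectee (0<2, -6<-4); eliminate day 3.
Row day 2 is strictly dominated by row day 1 (0>-6); eliminate day 2.
Only (day 1, day 2) remains, with payoff 0.

0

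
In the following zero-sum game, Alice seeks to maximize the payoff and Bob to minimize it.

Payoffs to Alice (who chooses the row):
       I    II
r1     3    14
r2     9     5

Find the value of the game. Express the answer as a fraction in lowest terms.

37/5

Row minima are 3 and 5, so Alice's maximin is 5; column maxima are 9 and 14, so Bob's minimax is 9. These differ, so the equilibrium is in mixed strategies.
Let Alice play r1 with probability p. Bob is indifferent when 3p + 9(1−p) = 14p + 5(1−p), giving p = 4/15.
Let Bob play I with probability q. Alice is indifferent when 3q + 14(1−q) = 9q + 5(1−q), giving q = 3/5.
The value is 3·(3/5) + (14)·(2/5) = 37/5.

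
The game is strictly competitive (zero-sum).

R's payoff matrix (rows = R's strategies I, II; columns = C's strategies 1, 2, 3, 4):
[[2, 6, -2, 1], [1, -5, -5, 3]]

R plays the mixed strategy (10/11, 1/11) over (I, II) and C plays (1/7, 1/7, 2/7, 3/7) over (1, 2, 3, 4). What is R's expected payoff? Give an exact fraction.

65/77

Against (1/7, 1/7, 2/7, 3/7), each row's expected payoff is I: 1; II: -5/7.
Taking the (10/11, 1/11)-weighted average: (10/11)·(1) + (1/11)·(-5/7) = 65/77.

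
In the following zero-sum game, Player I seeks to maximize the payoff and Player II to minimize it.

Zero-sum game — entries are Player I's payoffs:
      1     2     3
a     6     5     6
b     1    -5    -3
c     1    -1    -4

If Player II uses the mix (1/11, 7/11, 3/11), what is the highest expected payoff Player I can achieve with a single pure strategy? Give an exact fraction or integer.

59/11

a: (6)·(1/11) + (5)·(7/11) + (6)·(3/11) = 59/11.
b: (1)·(1/11) + (-5)·(7/11) + (-3)·(3/11) = -43/11.
c: (1)·(1/11) + (-1)·(7/11) + (-4)·(3/11) = -18/11.
The best pure response is a with expected payoff 59/11.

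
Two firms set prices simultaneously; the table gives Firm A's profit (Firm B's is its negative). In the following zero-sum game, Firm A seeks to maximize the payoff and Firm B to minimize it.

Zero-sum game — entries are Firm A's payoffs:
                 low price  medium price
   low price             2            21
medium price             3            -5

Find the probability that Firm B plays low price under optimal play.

Row minima are 2 and -5, so Firm A's maximin is 2; column maxima are 3 and 21, so Firm B's minimax is 3. These differ, so the equilibrium is in mixed strategies.
Let Firm B play low price with probability q. Firm A is indifferent when 2q + 21(1−q) = 3q − 5(1−q), giving q = 26/27.

26/27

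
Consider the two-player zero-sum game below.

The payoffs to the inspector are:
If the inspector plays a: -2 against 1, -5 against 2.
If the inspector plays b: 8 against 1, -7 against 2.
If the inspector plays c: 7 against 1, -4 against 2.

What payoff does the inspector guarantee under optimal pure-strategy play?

Row minima: -5, -7, -4 → the inspector's maximin is -4.
Column maxima: 8, -4 → the inspectee's minimax is -4.
They coincide at (c, 2), so the value is -4.

-4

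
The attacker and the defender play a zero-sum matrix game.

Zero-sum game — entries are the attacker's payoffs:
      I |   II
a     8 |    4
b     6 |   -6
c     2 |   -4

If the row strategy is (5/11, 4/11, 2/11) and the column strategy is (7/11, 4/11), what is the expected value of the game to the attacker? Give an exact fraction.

Against (7/11, 4/11), each row's expected payoff is a: 72/11; b: 18/11; c: -2/11.
Taking the (5/11, 4/11, 2/11)-weighted average: (5/11)·(72/11) + (4/11)·(18/11) + (2/11)·(-2/11) = 428/121.

428/121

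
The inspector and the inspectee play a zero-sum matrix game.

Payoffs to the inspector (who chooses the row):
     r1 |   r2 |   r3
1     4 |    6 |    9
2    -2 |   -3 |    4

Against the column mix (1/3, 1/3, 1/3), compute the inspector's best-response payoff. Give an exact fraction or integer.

1: (4)·(1/3) + (6)·(1/3) + (9)·(1/3) = 19/3.
2: (-2)·(1/3) + (-3)·(1/3) + (4)·(1/3) = -1/3.
The best pure response is 1 with expected payoff 19/3.

19/3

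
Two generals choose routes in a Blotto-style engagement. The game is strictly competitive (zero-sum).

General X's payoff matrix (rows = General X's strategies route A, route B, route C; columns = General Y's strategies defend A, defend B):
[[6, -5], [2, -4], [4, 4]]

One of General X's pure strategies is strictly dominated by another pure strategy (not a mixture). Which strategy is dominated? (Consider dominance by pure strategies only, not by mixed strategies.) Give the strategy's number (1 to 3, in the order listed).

Compare route B with route C: 4 > 2, 4 > -4.
So route C strictly dominates route B for General X; route B is strictly dominated.

2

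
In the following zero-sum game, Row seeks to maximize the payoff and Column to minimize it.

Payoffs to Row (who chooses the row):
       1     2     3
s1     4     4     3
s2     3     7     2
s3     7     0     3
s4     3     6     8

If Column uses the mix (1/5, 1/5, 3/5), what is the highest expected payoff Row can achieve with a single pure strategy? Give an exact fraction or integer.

33/5

s1: (4)·(1/5) + (4)·(1/5) + (3)·(3/5) = 17/5.
s2: (3)·(1/5) + (7)·(1/5) + (2)·(3/5) = 16/5.
s3: (7)·(1/5) + (0)·(1/5) + (3)·(3/5) = 16/5.
s4: (3)·(1/5) + (6)·(1/5) + (8)·(3/5) = 33/5.
The best pure response is s4 with expected payoff 33/5.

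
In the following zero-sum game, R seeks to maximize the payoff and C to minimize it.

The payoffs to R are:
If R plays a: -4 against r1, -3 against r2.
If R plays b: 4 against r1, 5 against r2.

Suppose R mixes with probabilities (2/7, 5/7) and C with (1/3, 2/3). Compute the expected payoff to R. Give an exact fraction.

Against (1/3, 2/3), each row's expected payoff is a: -10/3; b: 14/3.
Taking the (2/7, 5/7)-weighted average: (2/7)·(-10/3) + (5/7)·(14/3) = 50/21.

50/21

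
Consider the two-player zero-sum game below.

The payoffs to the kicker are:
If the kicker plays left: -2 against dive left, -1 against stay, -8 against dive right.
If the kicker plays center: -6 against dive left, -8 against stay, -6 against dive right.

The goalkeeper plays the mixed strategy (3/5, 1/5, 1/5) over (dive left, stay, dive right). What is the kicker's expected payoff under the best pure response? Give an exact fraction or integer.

-3

left: (-2)·(3/5) + (-1)·(1/5) + (-8)·(1/5) = -3.
center: (-6)·(3/5) + (-8)·(1/5) + (-6)·(1/5) = -32/5.
The best pure response is left with expected payoff -3.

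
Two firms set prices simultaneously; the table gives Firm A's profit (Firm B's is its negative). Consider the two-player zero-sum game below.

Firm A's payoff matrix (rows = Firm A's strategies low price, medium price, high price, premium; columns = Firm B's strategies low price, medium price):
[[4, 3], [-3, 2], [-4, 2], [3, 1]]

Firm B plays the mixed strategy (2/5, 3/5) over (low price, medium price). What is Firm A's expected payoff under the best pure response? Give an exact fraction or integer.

low price: (4)·(2/5) + (3)·(3/5) = 17/5.
medium price: (-3)·(2/5) + (2)·(3/5) = 0.
high price: (-4)·(2/5) + (2)·(3/5) = -2/5.
premium: (3)·(2/5) + (1)·(3/5) = 9/5.
The best pure response is low price with expected payoff 17/5.

17/5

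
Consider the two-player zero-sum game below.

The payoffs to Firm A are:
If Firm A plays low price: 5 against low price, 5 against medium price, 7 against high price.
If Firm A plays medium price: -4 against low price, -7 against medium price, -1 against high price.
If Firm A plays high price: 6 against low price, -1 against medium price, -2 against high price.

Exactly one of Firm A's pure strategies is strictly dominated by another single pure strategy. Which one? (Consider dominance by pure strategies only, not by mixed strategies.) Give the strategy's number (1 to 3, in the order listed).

Compare medium price with low price: 5 > -4, 5 > -7, 7 > -1.
So low price strictly dominates medium price for Firm A; medium price is strictly dominated.

2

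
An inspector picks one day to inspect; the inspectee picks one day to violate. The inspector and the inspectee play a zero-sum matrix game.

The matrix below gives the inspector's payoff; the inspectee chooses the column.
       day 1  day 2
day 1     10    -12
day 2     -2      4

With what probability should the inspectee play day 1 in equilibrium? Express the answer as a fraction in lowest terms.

4/7

Row minima are -12 and -2, so the inspector's maximin is -2; column maxima are 10 and 4, so the inspectee's minimax is 4. These differ, so the equilibrium is in mixed strategies.
Let the inspectee play day 1 with probability q. The inspector is indifferent when 10q − 12(1−q) = −2q + 4(1−q), giving q = 4/7.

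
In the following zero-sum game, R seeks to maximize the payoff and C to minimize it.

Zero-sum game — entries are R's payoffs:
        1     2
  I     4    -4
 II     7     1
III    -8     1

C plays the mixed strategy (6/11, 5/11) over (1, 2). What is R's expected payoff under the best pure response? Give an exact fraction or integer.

I: (4)·(6/11) + (-4)·(5/11) = 4/11.
II: (7)·(6/11) + (1)·(5/11) = 47/11.
III: (-8)·(6/11) + (1)·(5/11) = -43/11.
The best pure response is II with expected payoff 47/11.

47/11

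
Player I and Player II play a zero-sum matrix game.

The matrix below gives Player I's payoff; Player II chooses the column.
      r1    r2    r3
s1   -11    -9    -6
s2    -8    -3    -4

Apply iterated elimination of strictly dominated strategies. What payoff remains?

-8

Column r2 is strictly dominated by r1 for Player II (-11<-9, -8<-3); eliminate r2.
Row s1 is strictly dominated by row s2 (-8>-11, -4>-6); eliminate s1.
Column r3 is strictly dominated by r1 for Player II (-8<-4); eliminate r3.
Only (s2, r1) remains, with payoff -8.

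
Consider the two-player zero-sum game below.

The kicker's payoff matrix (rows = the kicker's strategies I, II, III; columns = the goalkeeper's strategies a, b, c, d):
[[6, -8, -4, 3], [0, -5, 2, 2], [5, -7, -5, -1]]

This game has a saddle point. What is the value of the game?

-5

Row minima: -8, -5, -7 → the kicker's maximin is -5.
Column maxima: 6, -5, 2, 3 → the goalkeeper's minimax is -5.
They coincide at (II, b), so the value is -5.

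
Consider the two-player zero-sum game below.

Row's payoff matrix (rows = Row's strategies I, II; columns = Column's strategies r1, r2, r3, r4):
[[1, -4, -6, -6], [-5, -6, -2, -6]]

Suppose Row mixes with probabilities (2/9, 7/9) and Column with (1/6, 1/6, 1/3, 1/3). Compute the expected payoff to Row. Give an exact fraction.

-9/2

Against (1/6, 1/6, 1/3, 1/3), each row's expected payoff is I: -9/2; II: -9/2.
Taking the (2/9, 7/9)-weighted average: (2/9)·(-9/2) + (7/9)·(-9/2) = -9/2.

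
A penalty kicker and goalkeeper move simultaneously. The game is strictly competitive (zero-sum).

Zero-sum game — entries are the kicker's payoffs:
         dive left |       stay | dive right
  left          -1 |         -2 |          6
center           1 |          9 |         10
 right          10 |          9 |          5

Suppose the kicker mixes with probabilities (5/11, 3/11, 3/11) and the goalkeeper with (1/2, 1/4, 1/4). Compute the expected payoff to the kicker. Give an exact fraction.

Against (1/2, 1/4, 1/4), each row's expected payoff is left: 1/2; center: 21/4; right: 17/2.
Taking the (5/11, 3/11, 3/11)-weighted average: (5/11)·(1/2) + (3/11)·(21/4) + (3/11)·(17/2) = 175/44.

175/44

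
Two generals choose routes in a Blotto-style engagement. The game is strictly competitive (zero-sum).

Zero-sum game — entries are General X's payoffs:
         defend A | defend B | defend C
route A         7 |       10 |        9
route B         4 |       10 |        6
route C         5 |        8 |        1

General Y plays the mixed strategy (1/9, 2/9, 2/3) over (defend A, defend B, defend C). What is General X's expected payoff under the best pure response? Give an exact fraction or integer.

route A: (7)·(1/9) + (10)·(2/9) + (9)·(2/3) = 9.
route B: (4)·(1/9) + (10)·(2/9) + (6)·(2/3) = 20/3.
route C: (5)·(1/9) + (8)·(2/9) + (1)·(2/3) = 3.
The best pure response is route A with expected payoff 9.

9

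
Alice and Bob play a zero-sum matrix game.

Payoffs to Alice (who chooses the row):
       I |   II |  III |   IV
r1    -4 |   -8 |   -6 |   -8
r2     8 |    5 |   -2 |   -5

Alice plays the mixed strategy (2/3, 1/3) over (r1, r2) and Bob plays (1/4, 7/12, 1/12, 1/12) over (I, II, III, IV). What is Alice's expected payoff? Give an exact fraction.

-28/9

Against (1/4, 7/12, 1/12, 1/12), each row's expected payoff is r1: -41/6; r2: 13/3.
Taking the (2/3, 1/3)-weighted average: (2/3)·(-41/6) + (1/3)·(13/3) = -28/9.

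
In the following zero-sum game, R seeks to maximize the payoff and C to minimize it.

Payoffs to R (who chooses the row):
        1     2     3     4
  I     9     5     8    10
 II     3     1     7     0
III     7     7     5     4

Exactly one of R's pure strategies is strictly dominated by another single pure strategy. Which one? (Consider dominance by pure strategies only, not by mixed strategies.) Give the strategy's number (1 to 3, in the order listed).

2

Compare II with I: 9 > 3, 5 > 1, 8 > 7, 10 > 0.
So I strictly dominates II for R; II is strictly dominated.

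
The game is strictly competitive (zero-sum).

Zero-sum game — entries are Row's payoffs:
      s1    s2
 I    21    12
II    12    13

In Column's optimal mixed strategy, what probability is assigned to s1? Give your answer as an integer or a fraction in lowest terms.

1/10

Row minima are 12 and 12, so Row's maximin is 12; column maxima are 21 and 13, so Column's minimax is 13. These differ, so the equilibrium is in mixed strategies.
Let Column play s1 with probability q. Row is indifferent when 21q + 12(1−q) = 12q + 13(1−q), giving q = 1/10.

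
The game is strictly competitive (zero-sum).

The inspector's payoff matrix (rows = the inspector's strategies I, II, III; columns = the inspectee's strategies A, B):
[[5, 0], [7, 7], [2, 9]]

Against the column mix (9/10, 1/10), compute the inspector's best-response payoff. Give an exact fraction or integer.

7

I: (5)·(9/10) + (0)·(1/10) = 9/2.
II: (7)·(9/10) + (7)·(1/10) = 7.
III: (2)·(9/10) + (9)·(1/10) = 27/10.
The best pure response is II with expected payoff 7.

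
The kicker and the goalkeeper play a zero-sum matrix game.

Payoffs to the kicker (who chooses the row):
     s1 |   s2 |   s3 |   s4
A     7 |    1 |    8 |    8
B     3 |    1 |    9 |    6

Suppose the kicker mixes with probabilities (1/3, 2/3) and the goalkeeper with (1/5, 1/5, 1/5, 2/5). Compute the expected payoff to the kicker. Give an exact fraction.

Against (1/5, 1/5, 1/5, 2/5), each row's expected payoff is A: 32/5; B: 5.
Taking the (1/3, 2/3)-weighted average: (1/3)·(32/5) + (2/3)·(5) = 82/15.

82/15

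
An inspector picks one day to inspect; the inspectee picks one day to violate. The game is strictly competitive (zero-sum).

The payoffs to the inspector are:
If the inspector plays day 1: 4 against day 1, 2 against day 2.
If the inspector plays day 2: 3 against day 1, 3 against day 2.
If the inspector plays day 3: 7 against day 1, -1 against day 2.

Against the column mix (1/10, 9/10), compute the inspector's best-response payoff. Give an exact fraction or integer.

day 1: (4)·(1/10) + (2)·(9/10) = 11/5.
day 2: (3)·(1/10) + (3)·(9/10) = 3.
day 3: (7)·(1/10) + (-1)·(9/10) = -1/5.
The best pure response is day 2 with expected payoff 3.

3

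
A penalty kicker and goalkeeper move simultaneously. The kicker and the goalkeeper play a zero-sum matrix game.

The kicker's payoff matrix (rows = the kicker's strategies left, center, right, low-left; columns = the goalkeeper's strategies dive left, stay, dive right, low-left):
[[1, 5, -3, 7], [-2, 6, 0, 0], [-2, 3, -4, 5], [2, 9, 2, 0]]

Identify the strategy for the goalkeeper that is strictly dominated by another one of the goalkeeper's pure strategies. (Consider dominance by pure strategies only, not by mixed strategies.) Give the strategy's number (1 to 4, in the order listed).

2

The goalkeeper prefers columns that give the kicker less. Compare stay with dive left: 1 < 5, -2 < 6, -2 < 3, 2 < 9.
So dive left strictly dominates stay for the goalkeeper; stay is strictly dominated.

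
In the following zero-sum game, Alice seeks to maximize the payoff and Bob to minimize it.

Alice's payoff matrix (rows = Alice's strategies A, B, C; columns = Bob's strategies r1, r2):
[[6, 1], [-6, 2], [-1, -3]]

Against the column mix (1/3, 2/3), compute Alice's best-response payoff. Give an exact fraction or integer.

8/3

A: (6)·(1/3) + (1)·(2/3) = 8/3.
B: (-6)·(1/3) + (2)·(2/3) = -2/3.
C: (-1)·(1/3) + (-3)·(2/3) = -7/3.
The best pure response is A with expected payoff 8/3.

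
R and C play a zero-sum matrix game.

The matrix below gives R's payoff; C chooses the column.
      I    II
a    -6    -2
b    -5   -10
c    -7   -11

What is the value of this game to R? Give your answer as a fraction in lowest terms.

-50/9

Row c is strictly dominated by row b, so R never plays it.
The remaining 2×2 game on (a, b) × (I, II) has no saddle point. Let R play a with probability p; indifference gives −6p − 5(1−p) = −2p − 10(1−p), so p = 5/9.
Similarly C's optimal q on I is 8/9, and the value is -6·(8/9) + (-2)·(1/9) = -50/9.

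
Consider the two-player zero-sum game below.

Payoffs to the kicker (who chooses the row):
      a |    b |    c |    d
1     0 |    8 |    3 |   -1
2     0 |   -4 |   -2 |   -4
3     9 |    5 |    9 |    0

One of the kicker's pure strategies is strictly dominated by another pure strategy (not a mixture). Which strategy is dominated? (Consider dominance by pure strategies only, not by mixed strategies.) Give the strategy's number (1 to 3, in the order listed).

2

Compare 2 with 3: 9 > 0, 5 > -4, 9 > -2, 0 > -4.
So 3 strictly dominates 2 for the kicker; 2 is strictly dominated.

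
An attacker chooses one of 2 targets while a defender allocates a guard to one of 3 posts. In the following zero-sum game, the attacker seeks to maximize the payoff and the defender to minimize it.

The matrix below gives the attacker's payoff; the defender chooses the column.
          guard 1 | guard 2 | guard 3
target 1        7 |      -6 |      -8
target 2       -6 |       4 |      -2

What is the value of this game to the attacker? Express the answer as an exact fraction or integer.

Column guard 2 is strictly dominated by guard 3 for the defender (it gives the attacker more in every row).
The remaining 2×2 game on (target 1, target 2) × (guard 1, guard 3) has no saddle point. Let the attacker play target 1 with probability p; indifference gives 7p − 6(1−p) = −8p − 2(1−p), so p = 4/19.
Similarly the defender's optimal q on guard 1 is 6/19, and the value is 7·(6/19) + (-8)·(13/19) = -62/19.

-62/19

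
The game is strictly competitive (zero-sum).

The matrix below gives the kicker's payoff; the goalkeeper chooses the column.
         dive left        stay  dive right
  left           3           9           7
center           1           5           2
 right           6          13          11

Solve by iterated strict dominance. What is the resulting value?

6

Column dive right is strictly dominated by dive left for the goalkeeper (3<7, 1<2, 6<11); eliminate dive right.
Row center is strictly dominated by row left (3>1, 9>5); eliminate center.
Row left is strictly dominated by row right (6>3, 13>9); eliminate left.
Column stay is strictly dominated by dive left for the goalkeeper (6<13); eliminate stay.
Only (right, dive left) remains, with payoff 6.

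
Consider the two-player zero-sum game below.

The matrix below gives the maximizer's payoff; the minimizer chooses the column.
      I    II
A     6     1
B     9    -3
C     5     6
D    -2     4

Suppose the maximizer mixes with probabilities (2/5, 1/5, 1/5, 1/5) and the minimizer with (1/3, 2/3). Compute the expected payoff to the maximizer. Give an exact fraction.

14/5

Against (1/3, 2/3), each row's expected payoff is A: 8/3; B: 1; C: 17/3; D: 2.
Taking the (2/5, 1/5, 1/5, 1/5)-weighted average: (2/5)·(8/3) + (1/5)·(1) + (1/5)·(17/3) + (1/5)·(2) = 14/5.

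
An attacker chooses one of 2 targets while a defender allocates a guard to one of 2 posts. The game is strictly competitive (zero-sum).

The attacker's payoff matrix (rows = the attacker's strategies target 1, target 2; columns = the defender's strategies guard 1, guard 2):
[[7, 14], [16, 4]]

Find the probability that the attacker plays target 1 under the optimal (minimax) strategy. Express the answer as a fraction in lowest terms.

12/19

Row minima are 7 and 4, so the attacker's maximin is 7; column maxima are 16 and 14, so the defender's minimax is 14. These differ, so the equilibrium is in mixed strategies.
Let the attacker play target 1 with probability p. The defender is indifferent when 7p + 16(1−p) = 14p + 4(1−p), giving p = 12/19.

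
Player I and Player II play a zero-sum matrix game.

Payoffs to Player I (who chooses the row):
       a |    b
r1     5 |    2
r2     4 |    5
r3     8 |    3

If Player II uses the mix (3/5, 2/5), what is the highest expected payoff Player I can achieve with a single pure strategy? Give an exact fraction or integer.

r1: (5)·(3/5) + (2)·(2/5) = 19/5.
r2: (4)·(3/5) + (5)·(2/5) = 22/5.
r3: (8)·(3/5) + (3)·(2/5) = 6.
The best pure response is r3 with expected payoff 6.

6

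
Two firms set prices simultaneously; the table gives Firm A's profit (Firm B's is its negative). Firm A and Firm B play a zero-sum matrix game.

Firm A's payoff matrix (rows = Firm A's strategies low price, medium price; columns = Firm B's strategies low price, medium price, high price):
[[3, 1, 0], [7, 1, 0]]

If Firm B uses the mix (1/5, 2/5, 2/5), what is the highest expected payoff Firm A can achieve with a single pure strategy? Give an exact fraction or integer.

low price: (3)·(1/5) + (1)·(2/5) + (0)·(2/5) = 1.
medium price: (7)·(1/5) + (1)·(2/5) + (0)·(2/5) = 9/5.
The best pure response is medium price with expected payoff 9/5.

9/5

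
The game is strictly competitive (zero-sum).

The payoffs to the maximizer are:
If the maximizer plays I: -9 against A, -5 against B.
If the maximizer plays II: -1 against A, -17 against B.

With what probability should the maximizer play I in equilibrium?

4/5

Row minima are -9 and -17, so the maximizer's maximin is -9; column maxima are -1 and -5, so the minimizer's minimax is -5. These differ, so the equilibrium is in mixed strategies.
Let the maximizer play I with probability p. The minimizer is indifferent when −9p − (1−p) = −5p − 17(1−p), giving p = 4/5.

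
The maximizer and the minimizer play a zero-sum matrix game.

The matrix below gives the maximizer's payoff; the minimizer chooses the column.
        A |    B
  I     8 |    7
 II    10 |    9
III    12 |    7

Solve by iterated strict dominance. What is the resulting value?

Row I is strictly dominated by row II (10>8, 9>7); eliminate I.
Column A is strictly dominated by B for the minimizer (9<10, 7<12); eliminate A.
Row III is strictly dominated by row II (9>7); eliminate III.
Only (II, B) remains, with payoff 9.

9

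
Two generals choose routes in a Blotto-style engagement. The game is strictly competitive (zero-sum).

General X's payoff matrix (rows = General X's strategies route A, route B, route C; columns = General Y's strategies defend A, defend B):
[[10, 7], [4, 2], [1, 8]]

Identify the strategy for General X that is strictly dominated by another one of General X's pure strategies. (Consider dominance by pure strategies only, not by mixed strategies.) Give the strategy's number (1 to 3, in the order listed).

Compare route B with route A: 10 > 4, 7 > 2.
So route A strictly dominates route B for General X; route B is strictly dominated.

2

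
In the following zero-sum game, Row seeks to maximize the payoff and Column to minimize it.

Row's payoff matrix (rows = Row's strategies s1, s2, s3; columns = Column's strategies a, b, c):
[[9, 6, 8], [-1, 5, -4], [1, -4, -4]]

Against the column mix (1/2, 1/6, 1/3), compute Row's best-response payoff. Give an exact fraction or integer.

s1: (9)·(1/2) + (6)·(1/6) + (8)·(1/3) = 49/6.
s2: (-1)·(1/2) + (5)·(1/6) + (-4)·(1/3) = -1.
s3: (1)·(1/2) + (-4)·(1/6) + (-4)·(1/3) = -3/2.
The best pure response is s1 with expected payoff 49/6.

49/6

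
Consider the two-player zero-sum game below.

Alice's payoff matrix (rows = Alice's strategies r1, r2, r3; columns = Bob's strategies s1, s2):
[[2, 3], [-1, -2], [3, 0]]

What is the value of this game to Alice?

9/4

Row r2 is strictly dominated by row r3, so Alice never plays it.
The remaining 2×2 game on (r1, r3) × (s1, s2) has no saddle point. Let Alice play r1 with probability p; indifference gives 2p + 3(1−p) = 3p, so p = 3/4.
Similarly Bob's optimal q on s1 is 3/4, and the value is 2·(3/4) + (3)·(1/4) = 9/4.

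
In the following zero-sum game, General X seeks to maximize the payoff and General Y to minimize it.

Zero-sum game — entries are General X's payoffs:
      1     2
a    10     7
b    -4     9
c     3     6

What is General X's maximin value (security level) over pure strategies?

The worst-case payoff for each row is a: 7, b: -4, c: 3.
The best of these is 7.

7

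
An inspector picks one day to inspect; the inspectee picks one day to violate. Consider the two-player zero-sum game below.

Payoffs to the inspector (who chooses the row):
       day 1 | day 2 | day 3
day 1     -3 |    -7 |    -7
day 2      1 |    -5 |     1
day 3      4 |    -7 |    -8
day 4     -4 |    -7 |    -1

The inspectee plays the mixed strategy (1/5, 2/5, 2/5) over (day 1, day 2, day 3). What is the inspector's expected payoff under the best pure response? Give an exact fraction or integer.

-7/5

day 1: (-3)·(1/5) + (-7)·(2/5) + (-7)·(2/5) = -31/5.
day 2: (1)·(1/5) + (-5)·(2/5) + (1)·(2/5) = -7/5.
day 3: (4)·(1/5) + (-7)·(2/5) + (-8)·(2/5) = -26/5.
day 4: (-4)·(1/5) + (-7)·(2/5) + (-1)·(2/5) = -4.
The best pure response is day 2 with expected payoff -7/5.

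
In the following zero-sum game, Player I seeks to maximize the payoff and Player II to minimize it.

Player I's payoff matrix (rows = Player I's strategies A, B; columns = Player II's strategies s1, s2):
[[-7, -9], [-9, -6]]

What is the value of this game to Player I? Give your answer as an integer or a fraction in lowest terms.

Row minima are -9 and -9, so Player I's maximin is -9; column maxima are -7 and -6, so Player II's minimax is -7. These differ, so the equilibrium is in mixed strategies.
Let Player I play A with probability p. Player II is indifferent when −7p − 9(1−p) = −9p − 6(1−p), giving p = 3/5.
Let Player II play s1 with probability q. Player I is indifferent when −7q − 9(1−q) = −9q − 6(1−q), giving q = 3/5.
The value is -7·(3/5) + (-9)·(2/5) = -39/5.

-39/5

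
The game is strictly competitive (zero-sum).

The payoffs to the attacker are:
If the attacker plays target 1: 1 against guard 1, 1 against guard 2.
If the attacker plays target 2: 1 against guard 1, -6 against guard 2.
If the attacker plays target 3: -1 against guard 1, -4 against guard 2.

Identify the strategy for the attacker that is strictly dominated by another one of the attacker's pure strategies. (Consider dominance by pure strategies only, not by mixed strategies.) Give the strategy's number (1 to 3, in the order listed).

3

Compare target 3 with target 1: 1 > -1, 1 > -4.
So target 1 strictly dominates target 3 for the attacker; target 3 is strictly dominated.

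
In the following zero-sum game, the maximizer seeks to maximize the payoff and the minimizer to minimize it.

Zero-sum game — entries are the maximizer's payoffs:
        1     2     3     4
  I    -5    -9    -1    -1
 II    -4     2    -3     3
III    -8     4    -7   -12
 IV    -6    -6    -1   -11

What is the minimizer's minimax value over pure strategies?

The worst case (largest entry) in each column is 1: -4, 2: 4, 3: -1, 4: 3.
The best (smallest) of these is -4.

-4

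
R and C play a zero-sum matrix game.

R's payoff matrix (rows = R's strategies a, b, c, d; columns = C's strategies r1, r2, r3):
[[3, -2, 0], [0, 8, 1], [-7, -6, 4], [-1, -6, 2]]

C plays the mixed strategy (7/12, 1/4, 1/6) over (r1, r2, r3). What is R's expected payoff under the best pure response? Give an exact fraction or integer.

13/6

a: (3)·(7/12) + (-2)·(1/4) + (0)·(1/6) = 5/4.
b: (0)·(7/12) + (8)·(1/4) + (1)·(1/6) = 13/6.
c: (-7)·(7/12) + (-6)·(1/4) + (4)·(1/6) = -59/12.
d: (-1)·(7/12) + (-6)·(1/4) + (2)·(1/6) = -7/4.
The best pure response is b with expected payoff 13/6.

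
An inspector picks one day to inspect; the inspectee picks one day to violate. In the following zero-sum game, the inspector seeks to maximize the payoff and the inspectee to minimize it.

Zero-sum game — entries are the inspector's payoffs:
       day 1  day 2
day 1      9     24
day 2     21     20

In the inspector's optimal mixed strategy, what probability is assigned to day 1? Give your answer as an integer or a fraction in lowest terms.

Row minima are 9 and 20, so the inspector's maximin is 20; column maxima are 21 and 24, so the inspectee's minimax is 21. These differ, so the equilibrium is in mixed strategies.
Let the inspector play day 1 with probability p. The inspectee is indifferent when 9p + 21(1−p) = 24p + 20(1−p), giving p = 1/16.

1/16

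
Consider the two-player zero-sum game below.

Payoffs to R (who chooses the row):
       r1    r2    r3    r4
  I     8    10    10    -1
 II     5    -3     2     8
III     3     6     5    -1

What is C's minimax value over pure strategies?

8

The worst case (largest entry) in each column is r1: 8, r2: 10, r3: 10, r4: 8.
The best (smallest) of these is 8.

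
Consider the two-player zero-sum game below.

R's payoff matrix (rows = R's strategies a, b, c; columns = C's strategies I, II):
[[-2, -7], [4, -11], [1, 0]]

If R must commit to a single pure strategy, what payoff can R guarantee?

The worst-case payoff for each row is a: -7, b: -11, c: 0.
The best of these is 0.

0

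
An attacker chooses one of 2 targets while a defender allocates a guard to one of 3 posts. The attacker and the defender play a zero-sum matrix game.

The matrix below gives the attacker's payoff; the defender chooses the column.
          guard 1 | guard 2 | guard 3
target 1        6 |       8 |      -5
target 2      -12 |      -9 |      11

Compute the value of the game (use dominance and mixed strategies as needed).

Column guard 2 is strictly dominated by guard 1 for the defender (it gives the attacker more in every row).
The remaining 2×2 game on (target 1, target 2) × (guard 1, guard 3) has no saddle point. Let the attacker play target 1 with probability p; indifference gives 6p − 12(1−p) = −5p + 11(1−p), so p = 23/34.
Similarly the defender's optimal q on guard 1 is 8/17, and the value is 6·(8/17) + (-5)·(9/17) = 3/17.

3/17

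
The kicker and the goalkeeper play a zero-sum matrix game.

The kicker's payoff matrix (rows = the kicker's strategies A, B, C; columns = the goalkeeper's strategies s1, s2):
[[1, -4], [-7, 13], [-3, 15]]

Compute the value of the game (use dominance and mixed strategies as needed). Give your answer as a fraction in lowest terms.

Row B is strictly dominated by row C, so the kicker never plays it.
The remaining 2×2 game on (A, C) × (s1, s2) has no saddle point. Let the kicker play A with probability p; indifference gives p − 3(1−p) = −4p + 15(1−p), so p = 18/23.
Similarly the goalkeeper's optimal q on s1 is 19/23, and the value is 1·(19/23) + (-4)·(4/23) = 3/23.

3/23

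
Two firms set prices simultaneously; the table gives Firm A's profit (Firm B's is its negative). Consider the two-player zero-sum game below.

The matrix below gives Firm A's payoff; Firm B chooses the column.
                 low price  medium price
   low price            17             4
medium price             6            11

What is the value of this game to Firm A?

Row minima are 4 and 6, so Firm A's maximin is 6; column maxima are 17 and 11, so Firm B's minimax is 11. These differ, so the equilibrium is in mixed strategies.
Let Firm A play low price with probability p. Firm B is indifferent when 17p + 6(1−p) = 4p + 11(1−p), giving p = 5/18.
Let Firm B play low price with probability q. Firm A is indifferent when 17q + 4(1−q) = 6q + 11(1−q), giving q = 7/18.
The value is 17·(7/18) + (4)·(11/18) = 163/18.

163/18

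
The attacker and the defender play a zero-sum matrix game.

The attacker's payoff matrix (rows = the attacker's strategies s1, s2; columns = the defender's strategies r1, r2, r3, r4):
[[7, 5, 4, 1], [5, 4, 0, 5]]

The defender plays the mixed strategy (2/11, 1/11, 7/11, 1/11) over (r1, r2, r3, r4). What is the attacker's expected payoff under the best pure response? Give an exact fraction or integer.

s1: (7)·(2/11) + (5)·(1/11) + (4)·(7/11) + (1)·(1/11) = 48/11.
s2: (5)·(2/11) + (4)·(1/11) + (0)·(7/11) + (5)·(1/11) = 19/11.
The best pure response is s1 with expected payoff 48/11.

48/11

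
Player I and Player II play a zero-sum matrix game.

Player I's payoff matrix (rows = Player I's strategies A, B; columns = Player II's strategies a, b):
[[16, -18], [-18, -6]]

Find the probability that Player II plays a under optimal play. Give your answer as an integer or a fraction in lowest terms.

6/23

Row minima are -18 and -18, so Player I's maximin is -18; column maxima are 16 and -6, so Player II's minimax is -6. These differ, so the equilibrium is in mixed strategies.
Let Player II play a with probability q. Player I is indifferent when 16q − 18(1−q) = −18q − 6(1−q), giving q = 6/23.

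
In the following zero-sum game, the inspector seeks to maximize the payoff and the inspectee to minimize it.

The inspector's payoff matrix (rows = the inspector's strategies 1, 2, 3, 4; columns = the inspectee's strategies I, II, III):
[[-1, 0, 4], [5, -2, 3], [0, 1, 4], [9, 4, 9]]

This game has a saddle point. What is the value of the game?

Row minima: -1, -2, 0, 4 → the inspector's maximin is 4.
Column maxima: 9, 4, 9 → the inspectee's minimax is 4.
They coincide at (4, II), so the value is 4.

4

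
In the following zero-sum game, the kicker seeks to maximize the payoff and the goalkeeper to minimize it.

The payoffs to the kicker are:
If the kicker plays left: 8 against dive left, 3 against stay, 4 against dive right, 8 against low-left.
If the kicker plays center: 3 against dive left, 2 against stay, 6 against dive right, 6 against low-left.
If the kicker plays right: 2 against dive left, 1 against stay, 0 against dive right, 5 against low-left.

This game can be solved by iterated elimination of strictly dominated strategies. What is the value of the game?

Row right is strictly dominated by row left (8>2, 3>1, 4>0, 8>5); eliminate right.
Column low-left is strictly dominated by stay for the goalkeeper (3<8, 2<6); eliminate low-left.
Column dive left is strictly dominated by stay for the goalkeeper (3<8, 2<3); eliminate dive left.
Column dive right is strictly dominated by stay for the goalkeeper (3<4, 2<6); eliminate dive right.
Row center is strictly dominated by row left (3>2); eliminate center.
Only (left, stay) remains, with payoff 3.

3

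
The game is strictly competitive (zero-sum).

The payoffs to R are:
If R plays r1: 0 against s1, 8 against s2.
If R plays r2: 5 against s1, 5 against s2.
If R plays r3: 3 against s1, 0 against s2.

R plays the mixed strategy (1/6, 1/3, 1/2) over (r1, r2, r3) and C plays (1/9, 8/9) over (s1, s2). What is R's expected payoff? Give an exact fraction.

163/54

Against (1/9, 8/9), each row's expected payoff is r1: 64/9; r2: 5; r3: 1/3.
Taking the (1/6, 1/3, 1/2)-weighted average: (1/6)·(64/9) + (1/3)·(5) + (1/2)·(1/3) = 163/54.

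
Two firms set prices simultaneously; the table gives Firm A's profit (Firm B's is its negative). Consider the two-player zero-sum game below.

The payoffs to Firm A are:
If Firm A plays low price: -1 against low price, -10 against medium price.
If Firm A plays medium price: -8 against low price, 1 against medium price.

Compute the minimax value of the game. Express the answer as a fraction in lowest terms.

Row minima are -10 and -8, so Firm A's maximin is -8; column maxima are -1 and 1, so Firm B's minimax is -1. These differ, so the equilibrium is in mixed strategies.
Let Firm A play low price with probability p. Firm B is indifferent when −p − 8(1−p) = −10p + (1−p), giving p = 1/2.
Let Firm B play low price with probability q. Firm A is indifferent when −q − 10(1−q) = −8q + (1−q), giving q = 11/18.
The value is -1·(11/18) + (-10)·(7/18) = -9/2.

-9/2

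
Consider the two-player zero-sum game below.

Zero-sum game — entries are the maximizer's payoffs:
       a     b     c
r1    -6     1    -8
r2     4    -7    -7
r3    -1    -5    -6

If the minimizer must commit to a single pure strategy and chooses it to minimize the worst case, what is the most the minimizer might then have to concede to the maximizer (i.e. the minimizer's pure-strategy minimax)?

The worst case (largest entry) in each column is a: 4, b: 1, c: -6.
The best (smallest) of these is -6.

-6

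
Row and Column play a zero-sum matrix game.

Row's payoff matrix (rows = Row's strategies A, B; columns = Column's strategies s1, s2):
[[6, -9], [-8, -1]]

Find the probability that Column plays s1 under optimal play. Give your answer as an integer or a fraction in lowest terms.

Row minima are -9 and -8, so Row's maximin is -8; column maxima are 6 and -1, so Column's minimax is -1. These differ, so the equilibrium is in mixed strategies.
Let Column play s1 with probability q. Row is indifferent when 6q − 9(1−q) = −8q − (1−q), giving q = 4/11.

4/11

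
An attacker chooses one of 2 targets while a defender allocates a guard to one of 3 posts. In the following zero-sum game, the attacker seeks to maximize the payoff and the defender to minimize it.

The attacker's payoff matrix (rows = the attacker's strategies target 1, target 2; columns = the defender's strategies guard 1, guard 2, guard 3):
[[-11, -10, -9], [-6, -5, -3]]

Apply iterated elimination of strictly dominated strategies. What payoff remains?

-6

Column guard 3 is strictly dominated by guard 1 for the defender (-11<-9, -6<-3); eliminate guard 3.
Row target 1 is strictly dominated by row target 2 (-6>-11, -5>-10); eliminate target 1.
Column guard 2 is strictly dominated by guard 1 for the defender (-6<-5); eliminate guard 2.
Only (target 2, guard 1) remains, with payoff -6.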